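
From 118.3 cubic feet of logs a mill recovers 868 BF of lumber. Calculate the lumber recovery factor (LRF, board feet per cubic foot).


Formula: LRF = Lumber Output (BF) / Log Input (ft^3)
LRF = 868 BF / 118.3 ft^3
LRF = 7.34 BF/ft^3

7.34


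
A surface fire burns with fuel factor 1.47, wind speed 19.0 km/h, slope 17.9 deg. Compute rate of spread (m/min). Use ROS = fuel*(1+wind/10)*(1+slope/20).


Formula: ROS = fuel * (1 + wind/10) * (1 + slope/20)
Wind factor = 1 + 19.0/10 = 2.9
Slope factor = 1 + 17.9/20 = 1.895
ROS = 1.47 * 2.9 * 1.895 = 8.08 m/min

8.08


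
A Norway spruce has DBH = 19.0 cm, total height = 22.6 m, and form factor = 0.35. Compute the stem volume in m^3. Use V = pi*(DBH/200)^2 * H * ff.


Formula: V = pi * (DBH/200)^2 * H * ff
Radius = DBH/200 = 19.0/200 = 0.095 m
Radius^2 = 0.095^2 = 0.009025 m^2
V = pi * 0.009025 * 22.6 * 0.35
V = 0.224 m^3

0.224


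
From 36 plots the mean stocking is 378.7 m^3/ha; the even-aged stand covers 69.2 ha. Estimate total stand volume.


Formula: Total Volume = Mean Volume per ha * Total Area
Total Volume = 378.7 m^3/ha * 69.2 ha
Total Volume = 26206 m^3

26206


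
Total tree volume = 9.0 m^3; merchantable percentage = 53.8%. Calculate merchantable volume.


Formula: MV = V_total * (merchantable_pct / 100)
Merchantable fraction = 53.8% / 100 = 0.538
MV = 9.0 m^3 * 0.538 = 4.842 m^3

4.842


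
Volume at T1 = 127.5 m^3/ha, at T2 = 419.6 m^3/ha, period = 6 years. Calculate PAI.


Formula: PAI = (V_T2 - V_T1) / (T2 - T1)
Volume increment = 419.6 - 127.5 = 292.1 m^3/ha
PAI = 292.1 / 6 = 48.68 m^3/ha/year

48.68


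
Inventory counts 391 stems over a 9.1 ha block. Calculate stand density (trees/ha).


Formula: Stand Density = N_trees / Area_ha
Density = 391 trees / 9.1 ha
Density = 43 trees/ha

43


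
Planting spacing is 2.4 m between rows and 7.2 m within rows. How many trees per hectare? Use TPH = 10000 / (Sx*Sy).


Formula: TPH = 10000 m^2/ha / (spacing_x * spacing_y)
Area per tree = 2.4 m * 7.2 m = 17.28 m^2
TPH = 10000 / 17.28 = 579 trees/ha

579


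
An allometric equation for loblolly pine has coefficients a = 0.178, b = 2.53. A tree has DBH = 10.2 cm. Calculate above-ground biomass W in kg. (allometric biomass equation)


Formula: W = a * DBH^b  (allometric power law)
DBH^b = 10.2^2.53 = 356.2529
W = 0.178 * 356.2529 = 63.4 kg

63.4


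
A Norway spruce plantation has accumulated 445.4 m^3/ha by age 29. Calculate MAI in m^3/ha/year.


Formula: MAI = Total Volume / Stand Age
MAI = 445.4 m^3/ha / 29 years
MAI = 15.36 m^3/ha/year

15.36


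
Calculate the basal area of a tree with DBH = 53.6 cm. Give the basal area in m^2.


Formula: BA = pi * (DBH/2)^2 / 10000  (cm^2 to m^2)
Radius = DBH/2 = 53.6/2 = 26.8 cm
BA = pi * 26.8^2 / 10000
   = 2256.4175 cm^2 / 10000
   = 0.2256 m^2

0.2256


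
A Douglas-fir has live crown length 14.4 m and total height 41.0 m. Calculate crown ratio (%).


Formula: Crown Ratio = (Crown Length / Total Height) * 100
CR = (14.4 m / 41.0 m) * 100
CR = 0.3512 * 100 = 35.1%

35.1


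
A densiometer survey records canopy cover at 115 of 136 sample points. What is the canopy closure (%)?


Formula: Canopy closure = covered points / total points * 100
Closure = 115 / 136 * 100
Closure = 0.8456 * 100 = 84.6%

84.6


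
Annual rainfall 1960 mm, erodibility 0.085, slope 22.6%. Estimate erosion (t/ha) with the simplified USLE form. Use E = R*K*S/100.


Formula: E = R * K * S / 100  (simplified USLE)
R * K = 1960 * 0.085 = 166.6
E = 166.6 * 22.6 / 100 = 37.65 t/ha

37.65


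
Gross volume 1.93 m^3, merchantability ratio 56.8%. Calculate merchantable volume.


Formula: MV = V_total * (merchantable_pct / 100)
Merchantable fraction = 56.8% / 100 = 0.568
MV = 1.93 m^3 * 0.568 = 1.096 m^3

1.096


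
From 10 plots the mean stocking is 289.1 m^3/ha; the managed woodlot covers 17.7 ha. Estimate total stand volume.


Formula: Total Volume = Mean Volume per ha * Total Area
Total Volume = 289.1 m^3/ha * 17.7 ha
Total Volume = 5117 m^3

5117


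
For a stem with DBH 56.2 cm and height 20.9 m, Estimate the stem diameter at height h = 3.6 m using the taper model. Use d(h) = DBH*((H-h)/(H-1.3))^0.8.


Taper: d(h) = DBH * ((H - h) / (H - 1.3))^0.8
Numerator = H - h = 20.9 - 3.6 = 17.3 m
Denominator = H - 1.3 = 20.9 - 1.3 = 19.6 m
Ratio = 17.3 / 19.6 = 0.88265
d = 56.2 * 0.88265^0.8 = 50.9 cm

50.9


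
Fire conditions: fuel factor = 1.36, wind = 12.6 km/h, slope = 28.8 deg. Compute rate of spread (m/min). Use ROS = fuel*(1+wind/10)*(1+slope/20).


Formula: ROS = fuel * (1 + wind/10) * (1 + slope/20)
Wind factor = 1 + 12.6/10 = 2.26
Slope factor = 1 + 28.8/20 = 2.44
ROS = 1.36 * 2.26 * 2.44 = 7.5 m/min

7.5


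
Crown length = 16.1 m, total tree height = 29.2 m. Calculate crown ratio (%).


Formula: Crown Ratio = (Crown Length / Total Height) * 100
CR = (16.1 m / 29.2 m) * 100
CR = 0.5514 * 100 = 55.1%

55.1


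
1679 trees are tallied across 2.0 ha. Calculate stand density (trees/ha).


Formula: Stand Density = N_trees / Area_ha
Density = 1679 trees / 2.0 ha
Density = 840 trees/ha

840


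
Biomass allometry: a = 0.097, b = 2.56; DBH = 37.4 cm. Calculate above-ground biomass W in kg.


Formula: W = a * DBH^b  (allometric power law)
DBH^b = 37.4^2.56 = 10630.4415
W = 0.097 * 10630.4415 = 1031.2 kg

1031.2


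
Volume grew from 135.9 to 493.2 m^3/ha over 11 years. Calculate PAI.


Formula: PAI = (V_T2 - V_T1) / (T2 - T1)
Volume increment = 493.2 - 135.9 = 357.3 m^3/ha
PAI = 357.3 / 11 = 32.48 m^3/ha/year

32.48


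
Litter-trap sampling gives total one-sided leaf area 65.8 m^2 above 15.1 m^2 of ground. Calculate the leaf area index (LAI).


Formula: LAI = total leaf area / ground area  (dimensionless)
LAI = 65.8 m^2 / 15.1 m^2
LAI = 4.36

4.36


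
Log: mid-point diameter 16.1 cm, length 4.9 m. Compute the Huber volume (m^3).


Huber: V = Am * L,  Am = pi*(Dm/200)^2
Am = pi*(16.1/200)^2 = 0.020358 m^2
V = 0.020358*4.9 = 0.0998 m^3

0.0998


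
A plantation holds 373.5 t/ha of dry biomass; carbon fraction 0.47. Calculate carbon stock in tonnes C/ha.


Formula: Carbon Stock = Biomass * Carbon Fraction
C = 373.5 t/ha * 0.47
C = 175.5 t C/ha

175.5


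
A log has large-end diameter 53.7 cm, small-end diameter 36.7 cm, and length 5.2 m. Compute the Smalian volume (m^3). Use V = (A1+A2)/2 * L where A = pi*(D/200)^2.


Smalian: V = (A1 + A2)/2 * L,  A = pi*(D/200)^2
A1 = pi*(53.7/200)^2 = 0.226484 m^2
A2 = pi*(36.7/200)^2 = 0.105784 m^2
V = (0.226484+0.105784)/2*5.2 = 0.8639 m^3

0.8639


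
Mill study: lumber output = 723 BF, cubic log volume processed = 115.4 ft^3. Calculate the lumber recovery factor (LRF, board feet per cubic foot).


Formula: LRF = Lumber Output (BF) / Log Input (ft^3)
LRF = 723 BF / 115.4 ft^3
LRF = 6.27 BF/ft^3

6.27


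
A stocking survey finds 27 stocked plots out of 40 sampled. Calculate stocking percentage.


Formula: Stocking % = stocked plots / total plots * 100
Stocking = 27 / 40 * 100
Stocking = 0.675 * 100 = 67.5%

67.5


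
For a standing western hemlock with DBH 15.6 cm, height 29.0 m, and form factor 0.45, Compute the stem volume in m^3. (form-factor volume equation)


Formula: V = pi * (DBH/200)^2 * H * ff
Radius = DBH/200 = 15.6/200 = 0.078 m
Radius^2 = 0.078^2 = 0.006084 m^2
V = pi * 0.006084 * 29.0 * 0.45
V = 0.249 m^3

0.249


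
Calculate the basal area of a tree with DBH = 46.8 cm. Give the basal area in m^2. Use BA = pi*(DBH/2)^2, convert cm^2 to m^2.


Formula: BA = pi * (DBH/2)^2 / 10000  (cm^2 to m^2)
Radius = DBH/2 = 46.8/2 = 23.4 cm
BA = pi * 23.4^2 / 10000
   = 1720.2105 cm^2 / 10000
   = 0.172 m^2

0.172


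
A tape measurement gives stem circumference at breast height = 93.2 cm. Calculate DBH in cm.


Formula: DBH = C / pi
DBH = 93.2 / pi
pi = 3.14159...
DBH = 29.7 cm

29.7


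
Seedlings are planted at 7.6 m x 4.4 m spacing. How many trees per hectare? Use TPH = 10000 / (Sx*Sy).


Formula: TPH = 10000 m^2/ha / (spacing_x * spacing_y)
Area per tree = 7.6 m * 4.4 m = 33.44 m^2
TPH = 10000 / 33.44 = 299 trees/ha

299


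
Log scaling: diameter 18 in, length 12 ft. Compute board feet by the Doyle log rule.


Doyle: BF = (D - 4)^2 * L / 16
Adjusted diameter = 18 - 4 = 14 in
(D-4)^2 = 14^2 = 196
BF = 196 * 12 / 16 = 147 BF

147


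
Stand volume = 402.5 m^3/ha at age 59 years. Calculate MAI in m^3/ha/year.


Formula: MAI = Total Volume / Stand Age
MAI = 402.5 m^3/ha / 59 years
MAI = 6.82 m^3/ha/year

6.82


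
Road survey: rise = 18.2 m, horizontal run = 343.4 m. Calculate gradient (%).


Formula: Gradient = rise / run * 100
Gradient = 18.2 / 343.4 * 100 = 5.3%

5.3


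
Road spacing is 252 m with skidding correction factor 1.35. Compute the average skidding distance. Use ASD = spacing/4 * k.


Formula: ASD = (spacing / 4) * correction
Uncorrected distance = spacing / 4 = 252 / 4 = 63 m
ASD = 63 * 1.35 = 85 m

85


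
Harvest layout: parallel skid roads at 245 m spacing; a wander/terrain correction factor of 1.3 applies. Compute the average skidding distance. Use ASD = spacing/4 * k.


Formula: ASD = (spacing / 4) * correction
Uncorrected distance = spacing / 4 = 245 / 4 = 61.25 m
ASD = 61.25 * 1.3 = 80 m

80


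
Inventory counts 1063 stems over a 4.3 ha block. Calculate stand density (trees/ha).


Formula: Stand Density = N_trees / Area_ha
Density = 1063 trees / 4.3 ha
Density = 247 trees/ha

247


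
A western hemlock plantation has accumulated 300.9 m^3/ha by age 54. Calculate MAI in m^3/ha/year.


Formula: MAI = Total Volume / Stand Age
MAI = 300.9 m^3/ha / 54 years
MAI = 5.57 m^3/ha/year

5.57


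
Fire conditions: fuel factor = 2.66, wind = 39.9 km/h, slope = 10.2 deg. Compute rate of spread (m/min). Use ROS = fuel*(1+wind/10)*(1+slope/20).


Formula: ROS = fuel * (1 + wind/10) * (1 + slope/20)
Wind factor = 1 + 39.9/10 = 4.99
Slope factor = 1 + 10.2/20 = 1.51
ROS = 2.66 * 4.99 * 1.51 = 20.04 m/min

20.04


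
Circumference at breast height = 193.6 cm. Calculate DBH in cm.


Formula: DBH = C / pi
DBH = 193.6 / pi
pi = 3.14159...
DBH = 61.6 cm

61.6


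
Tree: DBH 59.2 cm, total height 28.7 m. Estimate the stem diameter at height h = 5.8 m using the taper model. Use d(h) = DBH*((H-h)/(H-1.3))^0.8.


Taper: d(h) = DBH * ((H - h) / (H - 1.3))^0.8
Numerator = H - h = 28.7 - 5.8 = 22.9 m
Denominator = H - 1.3 = 28.7 - 1.3 = 27.4 m
Ratio = 22.9 / 27.4 = 0.83577
d = 59.2 * 0.83577^0.8 = 51.3 cm

51.3


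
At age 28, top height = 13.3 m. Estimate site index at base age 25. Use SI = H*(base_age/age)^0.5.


Formula: SI = H_dom * (base_age / age)^0.5
Age ratio = 25 / 28 = 0.89286
sqrt(age_ratio) = 0.94491
SI = 13.3 * 0.94491 = 12.6 m

12.6


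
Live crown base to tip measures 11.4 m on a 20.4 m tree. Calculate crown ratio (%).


Formula: Crown Ratio = (Crown Length / Total Height) * 100
CR = (11.4 m / 20.4 m) * 100
CR = 0.5588 * 100 = 55.9%

55.9


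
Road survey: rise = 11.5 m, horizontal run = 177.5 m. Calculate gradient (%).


Formula: Gradient = rise / run * 100
Gradient = 11.5 / 177.5 * 100 = 6.5%

6.5


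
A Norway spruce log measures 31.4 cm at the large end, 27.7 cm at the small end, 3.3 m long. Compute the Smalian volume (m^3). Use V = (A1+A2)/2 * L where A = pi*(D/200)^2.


Smalian: V = (A1 + A2)/2 * L,  A = pi*(D/200)^2
A1 = pi*(31.4/200)^2 = 0.077437 m^2
A2 = pi*(27.7/200)^2 = 0.060263 m^2
V = (0.077437+0.060263)/2*3.3 = 0.2272 m^3

0.2272


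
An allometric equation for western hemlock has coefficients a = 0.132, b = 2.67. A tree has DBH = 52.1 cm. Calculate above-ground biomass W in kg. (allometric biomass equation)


Formula: W = a * DBH^b  (allometric power law)
DBH^b = 52.1^2.67 = 38366.901
W = 0.132 * 38366.901 = 5064.4 kg

5064.4


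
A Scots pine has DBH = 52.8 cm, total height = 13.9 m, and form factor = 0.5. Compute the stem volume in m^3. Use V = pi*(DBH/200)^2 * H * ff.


Formula: V = pi * (DBH/200)^2 * H * ff
Radius = DBH/200 = 52.8/200 = 0.264 m
Radius^2 = 0.264^2 = 0.069696 m^2
V = pi * 0.069696 * 13.9 * 0.5
V = 1.522 m^3

1.522


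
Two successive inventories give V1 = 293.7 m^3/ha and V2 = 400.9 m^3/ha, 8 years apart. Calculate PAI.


Formula: PAI = (V_T2 - V_T1) / (T2 - T1)
Volume increment = 400.9 - 293.7 = 107.2 m^3/ha
PAI = 107.2 / 8 = 13.4 m^3/ha/year

13.4


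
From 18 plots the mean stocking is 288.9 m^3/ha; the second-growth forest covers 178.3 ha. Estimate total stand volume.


Formula: Total Volume = Mean Volume per ha * Total Area
Total Volume = 288.9 m^3/ha * 178.3 ha
Total Volume = 51511 m^3

51511


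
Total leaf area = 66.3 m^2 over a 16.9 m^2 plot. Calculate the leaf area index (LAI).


Formula: LAI = total leaf area / ground area  (dimensionless)
LAI = 66.3 m^2 / 16.9 m^2
LAI = 3.92

3.92


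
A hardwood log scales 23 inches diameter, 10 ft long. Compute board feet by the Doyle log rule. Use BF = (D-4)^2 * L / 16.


Doyle: BF = (D - 4)^2 * L / 16
Adjusted diameter = 23 - 4 = 19 in
(D-4)^2 = 19^2 = 361
BF = 361 * 10 / 16 = 226 BF

226


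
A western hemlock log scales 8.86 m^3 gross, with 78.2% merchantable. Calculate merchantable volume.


Formula: MV = V_total * (merchantable_pct / 100)
Merchantable fraction = 78.2% / 100 = 0.782
MV = 8.86 m^3 * 0.782 = 6.929 m^3

6.929


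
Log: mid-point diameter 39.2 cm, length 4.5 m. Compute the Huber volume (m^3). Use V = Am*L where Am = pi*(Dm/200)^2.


Huber: V = Am * L,  Am = pi*(Dm/200)^2
Am = pi*(39.2/200)^2 = 0.120687 m^2
V = 0.120687*4.5 = 0.5431 m^3

0.5431


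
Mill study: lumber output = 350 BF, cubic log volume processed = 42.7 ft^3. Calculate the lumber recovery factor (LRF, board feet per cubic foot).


Formula: LRF = Lumber Output (BF) / Log Input (ft^3)
LRF = 350 BF / 42.7 ft^3
LRF = 8.2 BF/ft^3

8.2


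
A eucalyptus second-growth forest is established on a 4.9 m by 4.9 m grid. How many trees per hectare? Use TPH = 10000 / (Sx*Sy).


Formula: TPH = 10000 m^2/ha / (spacing_x * spacing_y)
Area per tree = 4.9 m * 4.9 m = 24.01 m^2
TPH = 10000 / 24.01 = 416 trees/ha

416


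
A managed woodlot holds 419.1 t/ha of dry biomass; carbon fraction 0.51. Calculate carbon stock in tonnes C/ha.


Formula: Carbon Stock = Biomass * Carbon Fraction
C = 419.1 t/ha * 0.51
C = 213.7 t C/ha

213.7


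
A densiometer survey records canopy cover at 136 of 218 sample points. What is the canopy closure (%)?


Formula: Canopy closure = covered points / total points * 100
Closure = 136 / 218 * 100
Closure = 0.6239 * 100 = 62.4%

62.4


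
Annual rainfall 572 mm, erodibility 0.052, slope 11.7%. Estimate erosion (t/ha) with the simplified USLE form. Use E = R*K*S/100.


Formula: E = R * K * S / 100  (simplified USLE)
R * K = 572 * 0.052 = 29.744
E = 29.744 * 11.7 / 100 = 3.48 t/ha

3.48


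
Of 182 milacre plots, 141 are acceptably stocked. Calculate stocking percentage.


Formula: Stocking % = stocked plots / total plots * 100
Stocking = 141 / 182 * 100
Stocking = 0.7747 * 100 = 77.5%

77.5


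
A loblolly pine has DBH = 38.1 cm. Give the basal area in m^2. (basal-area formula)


Formula: BA = pi * (DBH/2)^2 / 10000  (cm^2 to m^2)
Radius = DBH/2 = 38.1/2 = 19.05 cm
BA = pi * 19.05^2 / 10000
   = 1140.0918 cm^2 / 10000
   = 0.114 m^2

0.114


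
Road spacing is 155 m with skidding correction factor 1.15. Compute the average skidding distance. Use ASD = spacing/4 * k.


Formula: ASD = (spacing / 4) * correction
Uncorrected distance = spacing / 4 = 155 / 4 = 38.75 m
ASD = 38.75 * 1.15 = 45 m

45


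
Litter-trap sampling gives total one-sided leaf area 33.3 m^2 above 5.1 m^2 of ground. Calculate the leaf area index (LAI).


Formula: LAI = total leaf area / ground area  (dimensionless)
LAI = 33.3 m^2 / 5.1 m^2
LAI = 6.53

6.53


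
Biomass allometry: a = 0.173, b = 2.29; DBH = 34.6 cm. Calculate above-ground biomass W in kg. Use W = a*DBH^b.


Formula: W = a * DBH^b  (allometric power law)
DBH^b = 34.6^2.29 = 3345.679
W = 0.173 * 3345.679 = 578.8 kg

578.8


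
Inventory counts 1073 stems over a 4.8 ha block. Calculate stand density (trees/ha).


Formula: Stand Density = N_trees / Area_ha
Density = 1073 trees / 4.8 ha
Density = 224 trees/ha

224


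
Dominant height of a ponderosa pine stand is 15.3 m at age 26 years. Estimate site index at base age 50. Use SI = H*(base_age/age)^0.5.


Formula: SI = H_dom * (base_age / age)^0.5
Age ratio = 50 / 26 = 1.92308
sqrt(age_ratio) = 1.38675
SI = 15.3 * 1.38675 = 21.2 m

21.2


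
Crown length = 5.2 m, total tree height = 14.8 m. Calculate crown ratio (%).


Formula: Crown Ratio = (Crown Length / Total Height) * 100
CR = (5.2 m / 14.8 m) * 100
CR = 0.3514 * 100 = 35.1%

35.1


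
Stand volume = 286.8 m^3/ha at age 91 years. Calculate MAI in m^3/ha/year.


Formula: MAI = Total Volume / Stand Age
MAI = 286.8 m^3/ha / 91 years
MAI = 3.15 m^3/ha/year

3.15


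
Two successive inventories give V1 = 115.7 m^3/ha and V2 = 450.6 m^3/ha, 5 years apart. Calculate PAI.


Formula: PAI = (V_T2 - V_T1) / (T2 - T1)
Volume increment = 450.6 - 115.7 = 334.9 m^3/ha
PAI = 334.9 / 5 = 66.98 m^3/ha/year

66.98


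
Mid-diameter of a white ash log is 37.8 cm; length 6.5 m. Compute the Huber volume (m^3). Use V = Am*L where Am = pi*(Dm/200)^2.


Huber: V = Am * L,  Am = pi*(Dm/200)^2
Am = pi*(37.8/200)^2 = 0.112221 m^2
V = 0.112221*6.5 = 0.7294 m^3

0.7294


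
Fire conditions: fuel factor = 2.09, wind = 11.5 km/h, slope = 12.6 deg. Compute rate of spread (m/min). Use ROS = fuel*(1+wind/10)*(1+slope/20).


Formula: ROS = fuel * (1 + wind/10) * (1 + slope/20)
Wind factor = 1 + 11.5/10 = 2.15
Slope factor = 1 + 12.6/20 = 1.63
ROS = 2.09 * 2.15 * 1.63 = 7.32 m/min

7.32


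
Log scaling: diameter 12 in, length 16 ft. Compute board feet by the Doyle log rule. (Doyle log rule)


Doyle: BF = (D - 4)^2 * L / 16
Adjusted diameter = 12 - 4 = 8 in
(D-4)^2 = 8^2 = 64
BF = 64 * 16 / 16 = 64 BF

64


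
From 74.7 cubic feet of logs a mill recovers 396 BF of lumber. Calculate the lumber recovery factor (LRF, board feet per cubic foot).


Formula: LRF = Lumber Output (BF) / Log Input (ft^3)
LRF = 396 BF / 74.7 ft^3
LRF = 5.3 BF/ft^3

5.3


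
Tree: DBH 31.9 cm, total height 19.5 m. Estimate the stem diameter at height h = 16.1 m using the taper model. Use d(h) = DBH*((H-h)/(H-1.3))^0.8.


Taper: d(h) = DBH * ((H - h) / (H - 1.3))^0.8
Numerator = H - h = 19.5 - 16.1 = 3.4 m
Denominator = H - 1.3 = 19.5 - 1.3 = 18.2 m
Ratio = 3.4 / 18.2 = 0.18681
d = 31.9 * 0.18681^0.8 = 8.3 cm

8.3


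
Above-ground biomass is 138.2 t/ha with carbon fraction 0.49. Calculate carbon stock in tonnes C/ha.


Formula: Carbon Stock = Biomass * Carbon Fraction
C = 138.2 t/ha * 0.49
C = 67.7 t C/ha

67.7


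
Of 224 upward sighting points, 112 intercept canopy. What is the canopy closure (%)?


Formula: Canopy closure = covered points / total points * 100
Closure = 112 / 224 * 100
Closure = 0.5 * 100 = 50.0%

50.0


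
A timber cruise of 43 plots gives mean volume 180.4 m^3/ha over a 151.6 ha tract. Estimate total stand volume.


Formula: Total Volume = Mean Volume per ha * Total Area
Total Volume = 180.4 m^3/ha * 151.6 ha
Total Volume = 27349 m^3

27349


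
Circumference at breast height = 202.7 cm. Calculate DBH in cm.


Formula: DBH = C / pi
DBH = 202.7 / pi
pi = 3.14159...
DBH = 64.5 cm

64.5


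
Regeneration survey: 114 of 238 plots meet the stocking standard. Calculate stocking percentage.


Formula: Stocking % = stocked plots / total plots * 100
Stocking = 114 / 238 * 100
Stocking = 0.479 * 100 = 47.9%

47.9


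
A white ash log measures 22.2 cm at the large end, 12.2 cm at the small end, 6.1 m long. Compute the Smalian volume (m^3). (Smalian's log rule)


Smalian: V = (A1 + A2)/2 * L,  A = pi*(D/200)^2
A1 = pi*(22.2/200)^2 = 0.038708 m^2
A2 = pi*(12.2/200)^2 = 0.01169 m^2
V = (0.038708+0.01169)/2*6.1 = 0.1537 m^3

0.1537


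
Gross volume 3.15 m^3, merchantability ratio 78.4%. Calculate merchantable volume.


Formula: MV = V_total * (merchantable_pct / 100)
Merchantable fraction = 78.4% / 100 = 0.784
MV = 3.15 m^3 * 0.784 = 2.47 m^3

2.47


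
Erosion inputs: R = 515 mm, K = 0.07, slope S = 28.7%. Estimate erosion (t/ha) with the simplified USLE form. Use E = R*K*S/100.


Formula: E = R * K * S / 100  (simplified USLE)
R * K = 515 * 0.07 = 36.05
E = 36.05 * 28.7 / 100 = 10.35 t/ha

10.35


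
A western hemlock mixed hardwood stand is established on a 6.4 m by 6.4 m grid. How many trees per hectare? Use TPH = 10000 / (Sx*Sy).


Formula: TPH = 10000 m^2/ha / (spacing_x * spacing_y)
Area per tree = 6.4 m * 6.4 m = 40.96 m^2
TPH = 10000 / 40.96 = 244 trees/ha

244


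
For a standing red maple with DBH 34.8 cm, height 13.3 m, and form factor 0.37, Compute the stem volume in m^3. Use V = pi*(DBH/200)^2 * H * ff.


Formula: V = pi * (DBH/200)^2 * H * ff
Radius = DBH/200 = 34.8/200 = 0.174 m
Radius^2 = 0.174^2 = 0.030276 m^2
V = pi * 0.030276 * 13.3 * 0.37
V = 0.468 m^3

0.468


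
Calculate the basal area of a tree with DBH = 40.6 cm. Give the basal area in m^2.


Formula: BA = pi * (DBH/2)^2 / 10000  (cm^2 to m^2)
Radius = DBH/2 = 40.6/2 = 20.3 cm
BA = pi * 20.3^2 / 10000
   = 1294.6189 cm^2 / 10000
   = 0.1295 m^2

0.1295


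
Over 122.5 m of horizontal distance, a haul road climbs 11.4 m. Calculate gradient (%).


Formula: Gradient = rise / run * 100
Gradient = 11.4 / 122.5 * 100 = 9.3%

9.3


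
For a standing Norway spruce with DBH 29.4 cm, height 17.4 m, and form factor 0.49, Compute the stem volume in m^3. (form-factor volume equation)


Formula: V = pi * (DBH/200)^2 * H * ff
Radius = DBH/200 = 29.4/200 = 0.147 m
Radius^2 = 0.147^2 = 0.021609 m^2
V = pi * 0.021609 * 17.4 * 0.49
V = 0.579 m^3

0.579


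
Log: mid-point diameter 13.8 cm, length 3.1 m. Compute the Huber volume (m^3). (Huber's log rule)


Huber: V = Am * L,  Am = pi*(Dm/200)^2
Am = pi*(13.8/200)^2 = 0.014957 m^2
V = 0.014957*3.1 = 0.0464 m^3

0.0464


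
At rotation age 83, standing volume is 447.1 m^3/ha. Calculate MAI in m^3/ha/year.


Formula: MAI = Total Volume / Stand Age
MAI = 447.1 m^3/ha / 83 years
MAI = 5.39 m^3/ha/year

5.39


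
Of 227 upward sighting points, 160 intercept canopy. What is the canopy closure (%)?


Formula: Canopy closure = covered points / total points * 100
Closure = 160 / 227 * 100
Closure = 0.7048 * 100 = 70.5%

70.5


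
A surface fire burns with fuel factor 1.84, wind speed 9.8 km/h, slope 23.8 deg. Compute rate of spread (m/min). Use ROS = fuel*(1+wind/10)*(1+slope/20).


Formula: ROS = fuel * (1 + wind/10) * (1 + slope/20)
Wind factor = 1 + 9.8/10 = 1.98
Slope factor = 1 + 23.8/20 = 2.19
ROS = 1.84 * 1.98 * 2.19 = 7.98 m/min

7.98


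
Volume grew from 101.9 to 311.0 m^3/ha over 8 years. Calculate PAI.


Formula: PAI = (V_T2 - V_T1) / (T2 - T1)
Volume increment = 311.0 - 101.9 = 209.1 m^3/ha
PAI = 209.1 / 8 = 26.14 m^3/ha/year

26.14


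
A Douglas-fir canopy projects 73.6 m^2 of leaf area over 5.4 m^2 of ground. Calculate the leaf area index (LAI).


Formula: LAI = total leaf area / ground area  (dimensionless)
LAI = 73.6 m^2 / 5.4 m^2
LAI = 13.63

13.63


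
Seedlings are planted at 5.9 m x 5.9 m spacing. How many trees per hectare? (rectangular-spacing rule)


Formula: TPH = 10000 m^2/ha / (spacing_x * spacing_y)
Area per tree = 5.9 m * 5.9 m = 34.81 m^2
TPH = 10000 / 34.81 = 287 trees/ha

287


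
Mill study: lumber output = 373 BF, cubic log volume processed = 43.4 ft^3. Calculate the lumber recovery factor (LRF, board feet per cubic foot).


Formula: LRF = Lumber Output (BF) / Log Input (ft^3)
LRF = 373 BF / 43.4 ft^3
LRF = 8.59 BF/ft^3

8.59


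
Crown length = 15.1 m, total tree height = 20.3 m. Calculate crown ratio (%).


Formula: Crown Ratio = (Crown Length / Total Height) * 100
CR = (15.1 m / 20.3 m) * 100
CR = 0.7438 * 100 = 74.4%

74.4


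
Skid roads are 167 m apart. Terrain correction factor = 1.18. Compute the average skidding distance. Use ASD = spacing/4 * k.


Formula: ASD = (spacing / 4) * correction
Uncorrected distance = spacing / 4 = 167 / 4 = 41.75 m
ASD = 41.75 * 1.18 = 49 m

49


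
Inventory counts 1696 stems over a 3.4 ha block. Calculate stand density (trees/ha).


Formula: Stand Density = N_trees / Area_ha
Density = 1696 trees / 3.4 ha
Density = 499 trees/ha

499


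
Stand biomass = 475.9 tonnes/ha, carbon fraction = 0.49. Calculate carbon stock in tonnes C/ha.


Formula: Carbon Stock = Biomass * Carbon Fraction
C = 475.9 t/ha * 0.49
C = 233.2 t C/ha

233.2


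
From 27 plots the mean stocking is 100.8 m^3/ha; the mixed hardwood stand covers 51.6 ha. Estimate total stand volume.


Formula: Total Volume = Mean Volume per ha * Total Area
Total Volume = 100.8 m^3/ha * 51.6 ha
Total Volume = 5201 m^3

5201


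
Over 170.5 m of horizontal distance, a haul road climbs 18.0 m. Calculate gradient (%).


Formula: Gradient = rise / run * 100
Gradient = 18.0 / 170.5 * 100 = 10.6%

10.6


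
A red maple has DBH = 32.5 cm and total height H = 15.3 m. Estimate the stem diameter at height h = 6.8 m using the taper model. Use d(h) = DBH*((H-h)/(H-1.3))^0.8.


Taper: d(h) = DBH * ((H - h) / (H - 1.3))^0.8
Numerator = H - h = 15.3 - 6.8 = 8.5 m
Denominator = H - 1.3 = 15.3 - 1.3 = 14.0 m
Ratio = 8.5 / 14.0 = 0.60714
d = 32.5 * 0.60714^0.8 = 21.8 cm

21.8


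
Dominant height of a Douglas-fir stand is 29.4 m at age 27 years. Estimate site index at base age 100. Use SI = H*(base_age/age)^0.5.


Formula: SI = H_dom * (base_age / age)^0.5
Age ratio = 100 / 27 = 3.7037
sqrt(age_ratio) = 1.9245
SI = 29.4 * 1.9245 = 56.6 m

56.6


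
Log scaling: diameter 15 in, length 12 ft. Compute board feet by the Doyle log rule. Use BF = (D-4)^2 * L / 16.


Doyle: BF = (D - 4)^2 * L / 16
Adjusted diameter = 15 - 4 = 11 in
(D-4)^2 = 11^2 = 121
BF = 121 * 12 / 16 = 91 BF

91


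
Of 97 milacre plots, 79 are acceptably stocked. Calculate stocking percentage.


Formula: Stocking % = stocked plots / total plots * 100
Stocking = 79 / 97 * 100
Stocking = 0.8144 * 100 = 81.4%

81.4


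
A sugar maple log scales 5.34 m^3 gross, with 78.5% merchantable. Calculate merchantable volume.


Formula: MV = V_total * (merchantable_pct / 100)
Merchantable fraction = 78.5% / 100 = 0.785
MV = 5.34 m^3 * 0.785 = 4.192 m^3

4.192


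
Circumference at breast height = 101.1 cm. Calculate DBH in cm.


Formula: DBH = C / pi
DBH = 101.1 / pi
pi = 3.14159...
DBH = 32.2 cm

32.2


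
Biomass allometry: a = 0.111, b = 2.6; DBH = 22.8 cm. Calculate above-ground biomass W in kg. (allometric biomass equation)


Formula: W = a * DBH^b  (allometric power law)
DBH^b = 22.8^2.6 = 3393.3652
W = 0.111 * 3393.3652 = 376.7 kg

376.7


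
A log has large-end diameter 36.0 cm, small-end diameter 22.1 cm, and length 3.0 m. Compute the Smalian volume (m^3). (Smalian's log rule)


Smalian: V = (A1 + A2)/2 * L,  A = pi*(D/200)^2
A1 = pi*(36.0/200)^2 = 0.101788 m^2
A2 = pi*(22.1/200)^2 = 0.03836 m^2
V = (0.101788+0.03836)/2*3.0 = 0.2102 m^3

0.2102


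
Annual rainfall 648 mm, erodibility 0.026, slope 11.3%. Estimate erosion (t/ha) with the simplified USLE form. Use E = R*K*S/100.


Formula: E = R * K * S / 100  (simplified USLE)
R * K = 648 * 0.026 = 16.848
E = 16.848 * 11.3 / 100 = 1.9 t/ha

1.9


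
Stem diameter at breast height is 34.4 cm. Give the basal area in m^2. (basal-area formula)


Formula: BA = pi * (DBH/2)^2 / 10000  (cm^2 to m^2)
Radius = DBH/2 = 34.4/2 = 17.2 cm
BA = pi * 17.2^2 / 10000
   = 929.4088 cm^2 / 10000
   = 0.0929 m^2

0.0929


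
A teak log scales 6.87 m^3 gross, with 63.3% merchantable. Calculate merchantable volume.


Formula: MV = V_total * (merchantable_pct / 100)
Merchantable fraction = 63.3% / 100 = 0.633
MV = 6.87 m^3 * 0.633 = 4.349 m^3

4.349


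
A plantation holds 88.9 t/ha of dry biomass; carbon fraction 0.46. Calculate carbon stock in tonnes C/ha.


Formula: Carbon Stock = Biomass * Carbon Fraction
C = 88.9 t/ha * 0.46
C = 40.9 t C/ha

40.9


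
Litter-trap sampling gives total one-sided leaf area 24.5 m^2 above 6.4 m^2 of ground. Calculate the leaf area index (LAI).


Formula: LAI = total leaf area / ground area  (dimensionless)
LAI = 24.5 m^2 / 6.4 m^2
LAI = 3.83

3.83


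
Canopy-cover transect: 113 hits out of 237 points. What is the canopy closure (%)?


Formula: Canopy closure = covered points / total points * 100
Closure = 113 / 237 * 100
Closure = 0.4768 * 100 = 47.7%

47.7


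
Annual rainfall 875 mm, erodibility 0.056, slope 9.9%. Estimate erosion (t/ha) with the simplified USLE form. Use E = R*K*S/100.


Formula: E = R * K * S / 100  (simplified USLE)
R * K = 875 * 0.056 = 49.0
E = 49.0 * 9.9 / 100 = 4.85 t/ha

4.85


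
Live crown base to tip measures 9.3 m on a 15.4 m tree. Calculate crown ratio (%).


Formula: Crown Ratio = (Crown Length / Total Height) * 100
CR = (9.3 m / 15.4 m) * 100
CR = 0.6039 * 100 = 60.4%

60.4


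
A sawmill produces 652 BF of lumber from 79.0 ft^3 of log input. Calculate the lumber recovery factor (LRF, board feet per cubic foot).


Formula: LRF = Lumber Output (BF) / Log Input (ft^3)
LRF = 652 BF / 79.0 ft^3
LRF = 8.25 BF/ft^3

8.25


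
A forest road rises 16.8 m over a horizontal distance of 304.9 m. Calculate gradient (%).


Formula: Gradient = rise / run * 100
Gradient = 16.8 / 304.9 * 100 = 5.5%

5.5


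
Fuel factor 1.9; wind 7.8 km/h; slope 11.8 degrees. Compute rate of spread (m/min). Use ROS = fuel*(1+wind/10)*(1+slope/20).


Formula: ROS = fuel * (1 + wind/10) * (1 + slope/20)
Wind factor = 1 + 7.8/10 = 1.78
Slope factor = 1 + 11.8/20 = 1.59
ROS = 1.9 * 1.78 * 1.59 = 5.38 m/min

5.38


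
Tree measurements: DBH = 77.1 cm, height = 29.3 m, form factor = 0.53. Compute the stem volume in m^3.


Formula: V = pi * (DBH/200)^2 * H * ff
Radius = DBH/200 = 77.1/200 = 0.3855 m
Radius^2 = 0.3855^2 = 0.14861025 m^2
V = pi * 0.14861025 * 29.3 * 0.53
V = 7.25 m^3

7.25


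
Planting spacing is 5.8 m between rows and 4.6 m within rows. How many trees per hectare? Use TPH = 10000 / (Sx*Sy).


Formula: TPH = 10000 m^2/ha / (spacing_x * spacing_y)
Area per tree = 5.8 m * 4.6 m = 26.68 m^2
TPH = 10000 / 26.68 = 375 trees/ha

375


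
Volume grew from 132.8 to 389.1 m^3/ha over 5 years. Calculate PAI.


Formula: PAI = (V_T2 - V_T1) / (T2 - T1)
Volume increment = 389.1 - 132.8 = 256.3 m^3/ha
PAI = 256.3 / 5 = 51.26 m^3/ha/year

51.26


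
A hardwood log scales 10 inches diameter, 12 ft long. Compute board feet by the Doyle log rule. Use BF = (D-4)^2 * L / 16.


Doyle: BF = (D - 4)^2 * L / 16
Adjusted diameter = 10 - 4 = 6 in
(D-4)^2 = 6^2 = 36
BF = 36 * 12 / 16 = 27 BF

27


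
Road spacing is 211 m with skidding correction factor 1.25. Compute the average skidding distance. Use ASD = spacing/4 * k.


Formula: ASD = (spacing / 4) * correction
Uncorrected distance = spacing / 4 = 211 / 4 = 52.75 m
ASD = 52.75 * 1.25 = 66 m

66


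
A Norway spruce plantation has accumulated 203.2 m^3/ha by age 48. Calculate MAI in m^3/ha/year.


Formula: MAI = Total Volume / Stand Age
MAI = 203.2 m^3/ha / 48 years
MAI = 4.23 m^3/ha/year

4.23


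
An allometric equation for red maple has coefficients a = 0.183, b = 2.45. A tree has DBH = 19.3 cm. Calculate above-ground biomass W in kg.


Formula: W = a * DBH^b  (allometric power law)
DBH^b = 19.3^2.45 = 1411.2872
W = 0.183 * 1411.2872 = 258.3 kg

258.3


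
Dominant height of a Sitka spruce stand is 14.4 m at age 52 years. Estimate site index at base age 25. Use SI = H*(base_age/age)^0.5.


Formula: SI = H_dom * (base_age / age)^0.5
Age ratio = 25 / 52 = 0.48077
sqrt(age_ratio) = 0.69338
SI = 14.4 * 0.69338 = 10.0 m

10.0


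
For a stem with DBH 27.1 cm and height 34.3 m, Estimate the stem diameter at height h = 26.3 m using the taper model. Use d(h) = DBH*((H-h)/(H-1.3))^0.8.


Taper: d(h) = DBH * ((H - h) / (H - 1.3))^0.8
Numerator = H - h = 34.3 - 26.3 = 8.0 m
Denominator = H - 1.3 = 34.3 - 1.3 = 33.0 m
Ratio = 8.0 / 33.0 = 0.24242
d = 27.1 * 0.24242^0.8 = 8.7 cm

8.7


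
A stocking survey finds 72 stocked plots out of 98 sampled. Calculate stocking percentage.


Formula: Stocking % = stocked plots / total plots * 100
Stocking = 72 / 98 * 100
Stocking = 0.7347 * 100 = 73.5%

73.5


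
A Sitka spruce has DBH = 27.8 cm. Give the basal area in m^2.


Formula: BA = pi * (DBH/2)^2 / 10000  (cm^2 to m^2)
Radius = DBH/2 = 27.8/2 = 13.9 cm
BA = pi * 13.9^2 / 10000
   = 606.9871 cm^2 / 10000
   = 0.0607 m^2

0.0607


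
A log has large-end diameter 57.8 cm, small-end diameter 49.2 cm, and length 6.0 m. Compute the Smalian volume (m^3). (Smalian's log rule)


Smalian: V = (A1 + A2)/2 * L,  A = pi*(D/200)^2
A1 = pi*(57.8/200)^2 = 0.262389 m^2
A2 = pi*(49.2/200)^2 = 0.190117 m^2
V = (0.262389+0.190117)/2*6.0 = 1.3575 m^3

1.3575


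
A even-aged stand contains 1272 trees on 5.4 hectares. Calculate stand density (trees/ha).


Formula: Stand Density = N_trees / Area_ha
Density = 1272 trees / 5.4 ha
Density = 236 trees/ha

236


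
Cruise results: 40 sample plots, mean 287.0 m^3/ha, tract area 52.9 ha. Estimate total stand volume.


Formula: Total Volume = Mean Volume per ha * Total Area
Total Volume = 287.0 m^3/ha * 52.9 ha
Total Volume = 15182 m^3

15182


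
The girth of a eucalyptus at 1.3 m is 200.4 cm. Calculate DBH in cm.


Formula: DBH = C / pi
DBH = 200.4 / pi
pi = 3.14159...
DBH = 63.8 cm

63.8


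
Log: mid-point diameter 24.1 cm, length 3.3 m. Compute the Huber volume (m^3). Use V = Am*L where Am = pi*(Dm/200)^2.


Huber: V = Am * L,  Am = pi*(Dm/200)^2
Am = pi*(24.1/200)^2 = 0.045617 m^2
V = 0.045617*3.3 = 0.1505 m^3

0.1505


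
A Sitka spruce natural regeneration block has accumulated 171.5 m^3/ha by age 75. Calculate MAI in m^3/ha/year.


Formula: MAI = Total Volume / Stand Age
MAI = 171.5 m^3/ha / 75 years
MAI = 2.29 m^3/ha/year

2.29


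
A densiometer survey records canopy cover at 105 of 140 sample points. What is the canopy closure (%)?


Formula: Canopy closure = covered points / total points * 100
Closure = 105 / 140 * 100
Closure = 0.75 * 100 = 75.0%

75.0


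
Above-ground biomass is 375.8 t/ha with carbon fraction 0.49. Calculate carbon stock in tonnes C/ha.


Formula: Carbon Stock = Biomass * Carbon Fraction
C = 375.8 t/ha * 0.49
C = 184.1 t C/ha

184.1


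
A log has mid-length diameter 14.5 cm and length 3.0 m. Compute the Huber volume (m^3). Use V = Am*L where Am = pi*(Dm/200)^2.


Huber: V = Am * L,  Am = pi*(Dm/200)^2
Am = pi*(14.5/200)^2 = 0.016513 m^2
V = 0.016513*3.0 = 0.0495 m^3

0.0495


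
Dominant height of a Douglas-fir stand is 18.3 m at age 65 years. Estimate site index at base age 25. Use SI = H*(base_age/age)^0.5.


Formula: SI = H_dom * (base_age / age)^0.5
Age ratio = 25 / 65 = 0.38462
sqrt(age_ratio) = 0.62017
SI = 18.3 * 0.62017 = 11.3 m

11.3


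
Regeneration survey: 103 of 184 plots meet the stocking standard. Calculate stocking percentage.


Formula: Stocking % = stocked plots / total plots * 100
Stocking = 103 / 184 * 100
Stocking = 0.5598 * 100 = 56.0%

56.0


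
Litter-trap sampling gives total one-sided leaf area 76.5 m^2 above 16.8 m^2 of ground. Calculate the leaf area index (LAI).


Formula: LAI = total leaf area / ground area  (dimensionless)
LAI = 76.5 m^2 / 16.8 m^2
LAI = 4.55

4.55


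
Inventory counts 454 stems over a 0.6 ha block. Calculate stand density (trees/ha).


Formula: Stand Density = N_trees / Area_ha
Density = 454 trees / 0.6 ha
Density = 757 trees/ha

757


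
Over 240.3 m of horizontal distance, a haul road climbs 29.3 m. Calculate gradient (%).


Formula: Gradient = rise / run * 100
Gradient = 29.3 / 240.3 * 100 = 12.2%

12.2


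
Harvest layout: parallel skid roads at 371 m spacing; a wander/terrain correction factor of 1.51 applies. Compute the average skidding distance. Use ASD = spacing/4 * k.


Formula: ASD = (spacing / 4) * correction
Uncorrected distance = spacing / 4 = 371 / 4 = 92.75 m
ASD = 92.75 * 1.51 = 140 m

140


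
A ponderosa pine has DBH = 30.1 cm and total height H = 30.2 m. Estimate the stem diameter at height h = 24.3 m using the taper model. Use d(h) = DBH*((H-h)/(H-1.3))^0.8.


Taper: d(h) = DBH * ((H - h) / (H - 1.3))^0.8
Numerator = H - h = 30.2 - 24.3 = 5.9 m
Denominator = H - 1.3 = 30.2 - 1.3 = 28.9 m
Ratio = 5.9 / 28.9 = 0.20415
d = 30.1 * 0.20415^0.8 = 8.4 cm

8.4


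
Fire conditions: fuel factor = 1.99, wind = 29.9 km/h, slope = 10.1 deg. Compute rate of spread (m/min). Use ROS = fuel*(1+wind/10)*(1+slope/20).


Formula: ROS = fuel * (1 + wind/10) * (1 + slope/20)
Wind factor = 1 + 29.9/10 = 3.99
Slope factor = 1 + 10.1/20 = 1.505
ROS = 1.99 * 3.99 * 1.505 = 11.95 m/min

11.95


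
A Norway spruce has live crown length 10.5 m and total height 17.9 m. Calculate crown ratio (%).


Formula: Crown Ratio = (Crown Length / Total Height) * 100
CR = (10.5 m / 17.9 m) * 100
CR = 0.5866 * 100 = 58.7%

58.7


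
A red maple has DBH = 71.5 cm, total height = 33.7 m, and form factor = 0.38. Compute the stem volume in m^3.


Formula: V = pi * (DBH/200)^2 * H * ff
Radius = DBH/200 = 71.5/200 = 0.3575 m
Radius^2 = 0.3575^2 = 0.12780625 m^2
V = pi * 0.12780625 * 33.7 * 0.38
V = 5.142 m^3

5.142


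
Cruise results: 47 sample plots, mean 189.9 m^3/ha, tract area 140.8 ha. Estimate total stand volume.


Formula: Total Volume = Mean Volume per ha * Total Area
Total Volume = 189.9 m^3/ha * 140.8 ha
Total Volume = 26738 m^3

26738


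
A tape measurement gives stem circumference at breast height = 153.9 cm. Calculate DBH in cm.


Formula: DBH = C / pi
DBH = 153.9 / pi
pi = 3.14159...
DBH = 49.0 cm

49.0


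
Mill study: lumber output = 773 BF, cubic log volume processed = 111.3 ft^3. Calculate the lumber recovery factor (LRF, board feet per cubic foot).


Formula: LRF = Lumber Output (BF) / Log Input (ft^3)
LRF = 773 BF / 111.3 ft^3
LRF = 6.95 BF/ft^3

6.95


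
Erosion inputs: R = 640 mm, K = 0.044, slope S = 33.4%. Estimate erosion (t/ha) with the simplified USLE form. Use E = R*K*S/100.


Formula: E = R * K * S / 100  (simplified USLE)
R * K = 640 * 0.044 = 28.16
E = 28.16 * 33.4 / 100 = 9.41 t/ha

9.41


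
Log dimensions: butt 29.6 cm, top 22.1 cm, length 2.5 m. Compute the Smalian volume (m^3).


Smalian: V = (A1 + A2)/2 * L,  A = pi*(D/200)^2
A1 = pi*(29.6/200)^2 = 0.068813 m^2
A2 = pi*(22.1/200)^2 = 0.03836 m^2
V = (0.068813+0.03836)/2*2.5 = 0.134 m^3

0.134


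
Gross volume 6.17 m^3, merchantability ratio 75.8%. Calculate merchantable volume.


Formula: MV = V_total * (merchantable_pct / 100)
Merchantable fraction = 75.8% / 100 = 0.758
MV = 6.17 m^3 * 0.758 = 4.677 m^3

4.677


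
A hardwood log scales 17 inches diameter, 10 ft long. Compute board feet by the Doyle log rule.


Doyle: BF = (D - 4)^2 * L / 16
Adjusted diameter = 17 - 4 = 13 in
(D-4)^2 = 13^2 = 169
BF = 169 * 10 / 16 = 106 BF

106


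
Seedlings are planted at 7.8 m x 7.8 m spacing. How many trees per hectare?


Formula: TPH = 10000 m^2/ha / (spacing_x * spacing_y)
Area per tree = 7.8 m * 7.8 m = 60.84 m^2
TPH = 10000 / 60.84 = 164 trees/ha

164


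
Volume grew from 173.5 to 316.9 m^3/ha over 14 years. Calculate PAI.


Formula: PAI = (V_T2 - V_T1) / (T2 - T1)
Volume increment = 316.9 - 173.5 = 143.4 m^3/ha
PAI = 143.4 / 14 = 10.24 m^3/ha/year

10.24


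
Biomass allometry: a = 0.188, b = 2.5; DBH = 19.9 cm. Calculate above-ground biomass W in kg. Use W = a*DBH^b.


Formula: W = a * DBH^b  (allometric power law)
DBH^b = 19.9^2.5 = 1766.5775
W = 0.188 * 1766.5775 = 332.1 kg

332.1
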